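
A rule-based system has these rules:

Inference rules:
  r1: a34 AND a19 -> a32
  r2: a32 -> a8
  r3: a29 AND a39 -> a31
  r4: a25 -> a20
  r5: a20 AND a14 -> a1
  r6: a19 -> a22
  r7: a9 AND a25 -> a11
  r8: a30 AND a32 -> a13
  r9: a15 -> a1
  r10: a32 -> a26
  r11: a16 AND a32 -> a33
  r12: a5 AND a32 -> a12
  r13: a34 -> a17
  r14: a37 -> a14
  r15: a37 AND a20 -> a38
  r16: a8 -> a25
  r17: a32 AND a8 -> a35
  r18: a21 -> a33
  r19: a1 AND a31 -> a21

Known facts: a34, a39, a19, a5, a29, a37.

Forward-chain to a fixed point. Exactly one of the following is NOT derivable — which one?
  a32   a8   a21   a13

a13

Round 1 fires r1, r3, r6, r13, r14, giving a32, a31, a22, a17, a14.
Round 2 fires r2, r10, r12, giving a8, a26, a12.
Round 3 fires r16, r17, giving a25, a35.
Round 4 fires r4, giving a20.
Round 5 fires r5, r15, giving a1, a38.
Round 6 fires r19, giving a21.
Round 7 fires r18, giving a33.
Derived: a8 (round 2), a21 (round 6), a32 (round 1). a13 never appears in any round.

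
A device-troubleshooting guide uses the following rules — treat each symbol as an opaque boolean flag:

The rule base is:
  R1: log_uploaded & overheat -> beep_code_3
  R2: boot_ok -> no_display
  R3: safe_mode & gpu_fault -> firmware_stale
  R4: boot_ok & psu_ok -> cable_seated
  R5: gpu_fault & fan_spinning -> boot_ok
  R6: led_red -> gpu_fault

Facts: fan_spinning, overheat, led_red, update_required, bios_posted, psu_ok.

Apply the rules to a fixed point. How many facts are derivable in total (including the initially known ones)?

Round 1 — R6, derive gpu_fault.
Round 2 — R5, derive boot_ok.
Round 3 — R2, R4, derive no_display, cable_seated.
Closure: {bios_posted, boot_ok, cable_seated, fan_spinning, gpu_fault, led_red, no_display, overheat, psu_ok, update_required} — 10 facts.

10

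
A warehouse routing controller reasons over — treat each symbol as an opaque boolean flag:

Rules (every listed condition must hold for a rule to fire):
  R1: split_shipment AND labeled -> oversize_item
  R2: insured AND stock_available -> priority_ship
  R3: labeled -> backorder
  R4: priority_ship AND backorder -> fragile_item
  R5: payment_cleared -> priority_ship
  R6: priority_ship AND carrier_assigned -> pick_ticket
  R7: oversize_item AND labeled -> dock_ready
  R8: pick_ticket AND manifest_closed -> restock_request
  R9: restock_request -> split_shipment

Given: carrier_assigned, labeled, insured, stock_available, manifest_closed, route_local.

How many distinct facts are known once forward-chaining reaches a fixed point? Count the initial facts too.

Round 1: R2 [insured AND stock_available -> priority_ship]; R3 [labeled -> backorder]. New: priority_ship, backorder.
Round 2: R4 [priority_ship AND backorder -> fragile_item]; R6 [priority_ship AND carrier_assigned -> pick_ticket]. New: fragile_item, pick_ticket.
Round 3: R8 [pick_ticket AND manifest_closed -> restock_request]. New: restock_request.
Round 4: R9 [restock_request -> split_shipment]. New: split_shipment.
Round 5: R1 [split_shipment AND labeled -> oversize_item]. New: oversize_item.
Round 6: R7 [oversize_item AND labeled -> dock_ready]. New: dock_ready.
Closure: {backorder, carrier_assigned, dock_ready, fragile_item, insured, labeled, manifest_closed, oversize_item, pick_ticket, priority_ship, restock_request, route_local, split_shipment, stock_available} — 14 facts.

14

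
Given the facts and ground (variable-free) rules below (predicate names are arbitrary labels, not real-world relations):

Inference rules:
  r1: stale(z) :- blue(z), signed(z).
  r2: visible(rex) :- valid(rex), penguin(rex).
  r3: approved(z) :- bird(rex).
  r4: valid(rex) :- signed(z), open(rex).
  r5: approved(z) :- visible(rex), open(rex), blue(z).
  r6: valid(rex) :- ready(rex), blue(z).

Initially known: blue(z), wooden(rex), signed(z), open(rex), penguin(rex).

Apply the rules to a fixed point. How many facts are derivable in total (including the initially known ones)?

9

Round 1 — r1, r4, derive stale(z), valid(rex).
Round 2 — r2, derive visible(rex).
Round 3 — r5, derive approved(z).
Closure: {approved(z), blue(z), open(rex), penguin(rex), signed(z), stale(z), valid(rex), visible(rex), wooden(rex)} — 9 facts.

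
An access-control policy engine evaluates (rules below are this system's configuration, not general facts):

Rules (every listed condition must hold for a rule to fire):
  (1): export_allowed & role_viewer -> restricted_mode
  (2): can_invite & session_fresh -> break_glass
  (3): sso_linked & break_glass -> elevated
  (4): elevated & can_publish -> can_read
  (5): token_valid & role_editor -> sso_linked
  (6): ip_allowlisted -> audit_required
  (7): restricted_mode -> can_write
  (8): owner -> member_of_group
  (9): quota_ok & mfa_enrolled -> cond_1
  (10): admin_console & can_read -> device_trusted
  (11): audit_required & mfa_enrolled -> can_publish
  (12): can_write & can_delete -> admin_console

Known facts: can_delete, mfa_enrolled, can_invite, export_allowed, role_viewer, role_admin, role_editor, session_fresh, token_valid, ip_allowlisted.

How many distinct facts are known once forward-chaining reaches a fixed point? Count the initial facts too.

[1] (1) [export_allowed & role_viewer -> restricted_mode]; (2) [can_invite & session_fresh -> break_glass]; (5) [token_valid & role_editor -> sso_linked]; (6) [ip_allowlisted -> audit_required]. ⇒ new: restricted_mode, break_glass, sso_linked, audit_required.
[2] (3) [sso_linked & break_glass -> elevated]; (7) [restricted_mode -> can_write]; (11) [audit_required & mfa_enrolled -> can_publish]. ⇒ new: elevated, can_write, can_publish.
[3] (4) [elevated & can_publish -> can_read]; (12) [can_write & can_delete -> admin_console]. ⇒ new: can_read, admin_console.
[4] (10) [admin_console & can_read -> device_trusted]. ⇒ new: device_trusted.
Closure: {admin_console, audit_required, break_glass, can_delete, can_invite, can_publish, can_read, can_write, device_trusted, elevated, export_allowed, ip_allowlisted, mfa_enrolled, restricted_mode, role_admin, role_editor, role_viewer, session_fresh, sso_linked, token_valid} — 20 facts.

20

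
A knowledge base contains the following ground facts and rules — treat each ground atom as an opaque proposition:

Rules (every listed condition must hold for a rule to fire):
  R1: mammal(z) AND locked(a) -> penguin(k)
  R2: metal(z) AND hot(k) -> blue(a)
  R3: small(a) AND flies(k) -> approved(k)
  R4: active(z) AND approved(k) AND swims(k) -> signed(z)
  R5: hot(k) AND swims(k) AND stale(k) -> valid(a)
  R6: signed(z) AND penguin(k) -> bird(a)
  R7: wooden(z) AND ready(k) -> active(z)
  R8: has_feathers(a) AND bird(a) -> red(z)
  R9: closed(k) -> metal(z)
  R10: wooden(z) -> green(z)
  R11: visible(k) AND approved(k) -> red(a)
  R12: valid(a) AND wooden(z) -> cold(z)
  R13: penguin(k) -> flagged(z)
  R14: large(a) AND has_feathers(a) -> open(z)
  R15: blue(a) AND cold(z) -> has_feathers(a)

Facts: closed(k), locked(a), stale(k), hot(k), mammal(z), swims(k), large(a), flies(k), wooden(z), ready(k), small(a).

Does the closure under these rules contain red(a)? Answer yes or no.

[1] R1 [mammal(z) AND locked(a) -> penguin(k)]; R3 [small(a) AND flies(k) -> approved(k)]; R5 [hot(k) AND swims(k) AND stale(k) -> valid(a)]; R7 [wooden(z) AND ready(k) -> active(z)]; R9 [closed(k) -> metal(z)]; R10 [wooden(z) -> green(z)]. ⇒ new: penguin(k), approved(k), valid(a), active(z), metal(z), green(z).
[2] R2 [metal(z) AND hot(k) -> blue(a)]; R4 [active(z) AND approved(k) AND swims(k) -> signed(z)]; R12 [valid(a) AND wooden(z) -> cold(z)]; R13 [penguin(k) -> flagged(z)]. ⇒ new: blue(a), signed(z), cold(z), flagged(z).
[3] R6 [signed(z) AND penguin(k) -> bird(a)]; R15 [blue(a) AND cold(z) -> has_feathers(a)]. ⇒ new: bird(a), has_feathers(a).
[4] R8 [has_feathers(a) AND bird(a) -> red(z)]; R14 [large(a) AND has_feathers(a) -> open(z)]. ⇒ new: red(z), open(z).
Fixed point reached. red(a) is concluded only by R11; R11 needs visible(k) (never derived).

no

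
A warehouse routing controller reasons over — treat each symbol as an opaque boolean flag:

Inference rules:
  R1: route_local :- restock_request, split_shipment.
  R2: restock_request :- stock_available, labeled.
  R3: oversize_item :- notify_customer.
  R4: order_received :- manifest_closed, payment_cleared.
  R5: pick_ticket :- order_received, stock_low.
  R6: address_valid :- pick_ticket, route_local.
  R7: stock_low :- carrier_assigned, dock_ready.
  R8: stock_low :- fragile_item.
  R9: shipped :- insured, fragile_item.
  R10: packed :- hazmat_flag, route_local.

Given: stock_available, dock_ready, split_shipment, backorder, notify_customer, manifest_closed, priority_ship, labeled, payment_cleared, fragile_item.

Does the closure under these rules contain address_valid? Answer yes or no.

yes

Round 1 — R2, R3, R4, R8, derive restock_request, oversize_item, order_received, stock_low.
Round 2 — R1, R5, derive route_local, pick_ticket.
Round 3 — R6, derive address_valid.
address_valid appears in round 3, so it is derivable.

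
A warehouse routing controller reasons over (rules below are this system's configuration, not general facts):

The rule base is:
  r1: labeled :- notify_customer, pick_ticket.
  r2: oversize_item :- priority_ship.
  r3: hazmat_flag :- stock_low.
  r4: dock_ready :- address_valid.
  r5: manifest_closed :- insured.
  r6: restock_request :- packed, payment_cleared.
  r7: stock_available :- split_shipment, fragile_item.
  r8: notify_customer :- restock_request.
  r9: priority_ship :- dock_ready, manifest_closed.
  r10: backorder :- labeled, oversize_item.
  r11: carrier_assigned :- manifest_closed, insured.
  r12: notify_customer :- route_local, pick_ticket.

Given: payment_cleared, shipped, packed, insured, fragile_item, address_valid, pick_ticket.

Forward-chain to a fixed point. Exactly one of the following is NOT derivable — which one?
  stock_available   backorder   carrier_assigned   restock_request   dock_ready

Round 1: r4 [dock_ready :- address_valid.]; r5 [manifest_closed :- insured.]; r6 [restock_request :- packed, payment_cleared.]. New: dock_ready, manifest_closed, restock_request.
Round 2: r8 [notify_customer :- restock_request.]; r9 [priority_ship :- dock_ready, manifest_closed.]; r11 [carrier_assigned :- manifest_closed, insured.]. New: notify_customer, priority_ship, carrier_assigned.
Round 3: r1 [labeled :- notify_customer, pick_ticket.]; r2 [oversize_item :- priority_ship.]. New: labeled, oversize_item.
Round 4: r10 [backorder :- labeled, oversize_item.]. New: backorder.
Derived: restock_request (round 1), carrier_assigned (round 2), dock_ready (round 1), backorder (round 4). stock_available never appears in any round.

stock_available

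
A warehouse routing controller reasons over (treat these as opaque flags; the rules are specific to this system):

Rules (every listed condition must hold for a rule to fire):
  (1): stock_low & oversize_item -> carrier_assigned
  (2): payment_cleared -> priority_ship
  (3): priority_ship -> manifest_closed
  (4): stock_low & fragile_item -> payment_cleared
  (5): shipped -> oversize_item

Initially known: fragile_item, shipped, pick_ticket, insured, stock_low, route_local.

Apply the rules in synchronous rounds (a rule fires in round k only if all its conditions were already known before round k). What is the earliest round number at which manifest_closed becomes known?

Round 1: (4) [stock_low & fragile_item -> payment_cleared]; (5) [shipped -> oversize_item]. New: payment_cleared, oversize_item.
Round 2: (1) [stock_low & oversize_item -> carrier_assigned]; (2) [payment_cleared -> priority_ship]. New: carrier_assigned, priority_ship.
Round 3: (3) [priority_ship -> manifest_closed]. New: manifest_closed.
manifest_closed first appears in round 3.

3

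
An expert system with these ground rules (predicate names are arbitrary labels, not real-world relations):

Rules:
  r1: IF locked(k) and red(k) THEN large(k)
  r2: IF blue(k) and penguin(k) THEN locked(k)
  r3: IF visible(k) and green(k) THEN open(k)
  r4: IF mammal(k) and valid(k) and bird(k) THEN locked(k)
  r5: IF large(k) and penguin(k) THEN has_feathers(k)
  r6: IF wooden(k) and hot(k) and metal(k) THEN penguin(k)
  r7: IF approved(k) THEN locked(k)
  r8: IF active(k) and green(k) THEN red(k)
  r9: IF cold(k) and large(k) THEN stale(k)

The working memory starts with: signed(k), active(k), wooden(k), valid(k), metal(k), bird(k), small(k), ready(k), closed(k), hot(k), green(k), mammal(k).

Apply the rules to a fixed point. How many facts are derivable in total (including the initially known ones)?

[1] r4 [IF mammal(k) and valid(k) and bird(k) THEN locked(k)]; r6 [IF wooden(k) and hot(k) and metal(k) THEN penguin(k)]; r8 [IF active(k) and green(k) THEN red(k)]. ⇒ new: locked(k), penguin(k), red(k).
[2] r1 [IF locked(k) and red(k) THEN large(k)]. ⇒ new: large(k).
[3] r5 [IF large(k) and penguin(k) THEN has_feathers(k)]. ⇒ new: has_feathers(k).
Closure: {active(k), bird(k), closed(k), green(k), has_feathers(k), hot(k), large(k), locked(k), mammal(k), metal(k), penguin(k), ready(k), red(k), signed(k), small(k), valid(k), wooden(k)} — 17 facts.

17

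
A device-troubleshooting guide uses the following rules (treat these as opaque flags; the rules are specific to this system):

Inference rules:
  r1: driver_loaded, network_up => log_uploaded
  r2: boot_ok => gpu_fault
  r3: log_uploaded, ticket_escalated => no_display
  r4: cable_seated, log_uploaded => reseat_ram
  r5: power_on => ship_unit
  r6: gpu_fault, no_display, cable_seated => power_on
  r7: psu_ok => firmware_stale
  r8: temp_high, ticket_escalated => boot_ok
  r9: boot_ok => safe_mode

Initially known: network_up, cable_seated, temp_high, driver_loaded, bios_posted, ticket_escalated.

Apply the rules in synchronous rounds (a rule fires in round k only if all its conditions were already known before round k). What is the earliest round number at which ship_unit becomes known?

4

Round 1: r1 [driver_loaded, network_up => log_uploaded]; r8 [temp_high, ticket_escalated => boot_ok]. Adds log_uploaded, boot_ok.
Round 2: r2 [boot_ok => gpu_fault]; r3 [log_uploaded, ticket_escalated => no_display]; r4 [cable_seated, log_uploaded => reseat_ram]; r9 [boot_ok => safe_mode]. Adds gpu_fault, no_display, reseat_ram, safe_mode.
Round 3: r6 [gpu_fault, no_display, cable_seated => power_on]. Adds power_on.
Round 4: r5 [power_on => ship_unit]. Adds ship_unit.
ship_unit first appears in round 4.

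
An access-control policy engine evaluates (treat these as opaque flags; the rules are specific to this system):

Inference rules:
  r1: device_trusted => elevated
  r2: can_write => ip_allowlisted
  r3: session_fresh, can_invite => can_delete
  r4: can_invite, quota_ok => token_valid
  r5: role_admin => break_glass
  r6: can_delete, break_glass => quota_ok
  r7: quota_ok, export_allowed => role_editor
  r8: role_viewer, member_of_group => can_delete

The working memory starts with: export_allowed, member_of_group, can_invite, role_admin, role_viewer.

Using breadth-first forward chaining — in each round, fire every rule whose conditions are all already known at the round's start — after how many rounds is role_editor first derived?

Round 1: r5 [role_admin => break_glass]; r8 [role_viewer, member_of_group => can_delete]. Adds break_glass, can_delete.
Round 2: r6 [can_delete, break_glass => quota_ok]. Adds quota_ok.
Round 3: r4 [can_invite, quota_ok => token_valid]; r7 [quota_ok, export_allowed => role_editor]. Adds token_valid, role_editor.
role_editor first appears in round 3.

3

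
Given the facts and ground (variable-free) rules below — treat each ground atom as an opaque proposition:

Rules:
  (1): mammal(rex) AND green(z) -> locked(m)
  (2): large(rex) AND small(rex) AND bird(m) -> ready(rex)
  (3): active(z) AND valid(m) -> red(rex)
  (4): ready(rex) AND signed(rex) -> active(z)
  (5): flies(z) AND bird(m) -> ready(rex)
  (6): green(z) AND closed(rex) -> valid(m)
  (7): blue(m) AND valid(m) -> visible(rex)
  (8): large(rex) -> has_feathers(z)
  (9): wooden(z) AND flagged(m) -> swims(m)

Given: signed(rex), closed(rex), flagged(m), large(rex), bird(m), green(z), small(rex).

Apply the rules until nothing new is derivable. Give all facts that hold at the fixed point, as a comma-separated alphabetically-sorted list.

[1] (2) [large(rex) AND small(rex) AND bird(m) -> ready(rex)]; (6) [green(z) AND closed(rex) -> valid(m)]; (8) [large(rex) -> has_feathers(z)]. ⇒ new: ready(rex), valid(m), has_feathers(z).
[2] (4) [ready(rex) AND signed(rex) -> active(z)]. ⇒ new: active(z).
[3] (3) [active(z) AND valid(m) -> red(rex)]. ⇒ new: red(rex).

active(z), bird(m), closed(rex), flagged(m), green(z), has_feathers(z), large(rex), ready(rex), red(rex), signed(rex), small(rex), valid(m)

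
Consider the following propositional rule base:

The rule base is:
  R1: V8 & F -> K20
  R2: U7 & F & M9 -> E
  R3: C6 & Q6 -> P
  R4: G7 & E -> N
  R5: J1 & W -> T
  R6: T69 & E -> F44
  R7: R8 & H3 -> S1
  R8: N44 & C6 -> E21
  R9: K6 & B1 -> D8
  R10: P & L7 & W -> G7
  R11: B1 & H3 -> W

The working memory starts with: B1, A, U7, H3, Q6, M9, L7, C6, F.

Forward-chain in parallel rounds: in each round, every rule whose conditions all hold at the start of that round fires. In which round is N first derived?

3

Round 1 fires R2, R3, R11, giving E, P, W.
Round 2 fires R10, giving G7.
Round 3 fires R4, giving N.
N first appears in round 3.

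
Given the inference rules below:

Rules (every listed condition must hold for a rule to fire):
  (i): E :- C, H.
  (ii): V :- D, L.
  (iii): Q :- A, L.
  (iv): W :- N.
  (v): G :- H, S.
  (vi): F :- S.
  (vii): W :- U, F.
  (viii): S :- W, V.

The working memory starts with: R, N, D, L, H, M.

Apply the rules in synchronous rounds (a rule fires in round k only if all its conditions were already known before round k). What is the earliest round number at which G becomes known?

3

Round 1: (ii) [V :- D, L.]; (iv) [W :- N.]. New: V, W.
Round 2: (viii) [S :- W, V.]. New: S.
Round 3: (v) [G :- H, S.]; (vi) [F :- S.]. New: G, F.
G first appears in round 3.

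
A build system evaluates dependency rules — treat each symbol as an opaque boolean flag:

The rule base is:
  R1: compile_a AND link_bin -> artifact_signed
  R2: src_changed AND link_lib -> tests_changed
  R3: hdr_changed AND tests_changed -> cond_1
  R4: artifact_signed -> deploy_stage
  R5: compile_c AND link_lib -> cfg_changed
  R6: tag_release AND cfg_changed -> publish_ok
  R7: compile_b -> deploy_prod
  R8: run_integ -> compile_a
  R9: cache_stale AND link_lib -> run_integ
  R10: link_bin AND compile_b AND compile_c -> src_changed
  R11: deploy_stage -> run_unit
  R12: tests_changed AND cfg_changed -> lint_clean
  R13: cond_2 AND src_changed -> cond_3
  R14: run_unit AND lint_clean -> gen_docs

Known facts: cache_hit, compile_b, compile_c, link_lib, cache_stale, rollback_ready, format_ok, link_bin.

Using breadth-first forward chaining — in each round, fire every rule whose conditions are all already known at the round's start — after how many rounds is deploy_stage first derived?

Round 1: R5 [compile_c AND link_lib -> cfg_changed]; R7 [compile_b -> deploy_prod]; R9 [cache_stale AND link_lib -> run_integ]; R10 [link_bin AND compile_b AND compile_c -> src_changed]. New: cfg_changed, deploy_prod, run_integ, src_changed.
Round 2: R2 [src_changed AND link_lib -> tests_changed]; R8 [run_integ -> compile_a]. New: tests_changed, compile_a.
Round 3: R1 [compile_a AND link_bin -> artifact_signed]; R12 [tests_changed AND cfg_changed -> lint_clean]. New: artifact_signed, lint_clean.
Round 4: R4 [artifact_signed -> deploy_stage]. New: deploy_stage.
deploy_stage first appears in round 4.

4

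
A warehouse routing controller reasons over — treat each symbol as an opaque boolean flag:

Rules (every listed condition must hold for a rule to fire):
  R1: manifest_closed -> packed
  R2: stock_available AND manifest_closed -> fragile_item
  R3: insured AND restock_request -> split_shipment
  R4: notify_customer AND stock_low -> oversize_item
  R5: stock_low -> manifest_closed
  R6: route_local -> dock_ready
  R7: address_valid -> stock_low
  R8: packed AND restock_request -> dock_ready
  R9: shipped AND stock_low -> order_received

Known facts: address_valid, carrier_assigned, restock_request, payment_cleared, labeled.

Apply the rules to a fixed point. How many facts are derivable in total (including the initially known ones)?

9

Round 1: R7 [address_valid -> stock_low]. Adds stock_low.
Round 2: R5 [stock_low -> manifest_closed]. Adds manifest_closed.
Round 3: R1 [manifest_closed -> packed]. Adds packed.
Round 4: R8 [packed AND restock_request -> dock_ready]. Adds dock_ready.
Closure: {address_valid, carrier_assigned, dock_ready, labeled, manifest_closed, packed, payment_cleared, restock_request, stock_low} — 9 facts.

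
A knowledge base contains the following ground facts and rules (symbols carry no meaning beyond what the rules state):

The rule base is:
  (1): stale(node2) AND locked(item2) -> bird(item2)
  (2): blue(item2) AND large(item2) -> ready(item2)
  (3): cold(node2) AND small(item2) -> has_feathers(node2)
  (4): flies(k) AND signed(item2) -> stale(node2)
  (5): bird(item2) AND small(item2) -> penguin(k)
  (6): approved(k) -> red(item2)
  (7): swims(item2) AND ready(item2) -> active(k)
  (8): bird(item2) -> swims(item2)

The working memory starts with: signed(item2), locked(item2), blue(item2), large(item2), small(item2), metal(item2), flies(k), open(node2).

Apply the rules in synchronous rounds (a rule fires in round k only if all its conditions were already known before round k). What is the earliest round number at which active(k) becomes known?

4

[1] (2) [blue(item2) AND large(item2) -> ready(item2)]; (4) [flies(k) AND signed(item2) -> stale(node2)]. ⇒ new: ready(item2), stale(node2).
[2] (1) [stale(node2) AND locked(item2) -> bird(item2)]. ⇒ new: bird(item2).
[3] (5) [bird(item2) AND small(item2) -> penguin(k)]; (8) [bird(item2) -> swims(item2)]. ⇒ new: penguin(k), swims(item2).
[4] (7) [swims(item2) AND ready(item2) -> active(k)]. ⇒ new: active(k).
active(k) first appears in round 4.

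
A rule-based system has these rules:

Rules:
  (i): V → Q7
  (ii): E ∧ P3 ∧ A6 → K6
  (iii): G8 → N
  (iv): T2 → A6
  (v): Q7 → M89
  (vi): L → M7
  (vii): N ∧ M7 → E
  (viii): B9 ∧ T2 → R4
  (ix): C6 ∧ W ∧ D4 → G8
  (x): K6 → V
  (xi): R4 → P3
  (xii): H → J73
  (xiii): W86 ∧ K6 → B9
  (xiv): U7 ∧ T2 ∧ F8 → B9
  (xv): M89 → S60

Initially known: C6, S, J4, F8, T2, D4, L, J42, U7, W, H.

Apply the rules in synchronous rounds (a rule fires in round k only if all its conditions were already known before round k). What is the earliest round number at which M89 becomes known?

7

[1] (iv) [T2 → A6]; (vi) [L → M7]; (ix) [C6 ∧ W ∧ D4 → G8]; (xii) [H → J73]; (xiv) [U7 ∧ T2 ∧ F8 → B9]. ⇒ new: A6, M7, G8, J73, B9.
[2] (iii) [G8 → N]; (viii) [B9 ∧ T2 → R4]. ⇒ new: N, R4.
[3] (vii) [N ∧ M7 → E]; (xi) [R4 → P3]. ⇒ new: E, P3.
[4] (ii) [E ∧ P3 ∧ A6 → K6]. ⇒ new: K6.
[5] (x) [K6 → V]. ⇒ new: V.
[6] (i) [V → Q7]. ⇒ new: Q7.
[7] (v) [Q7 → M89]. ⇒ new: M89.
M89 first appears in round 7.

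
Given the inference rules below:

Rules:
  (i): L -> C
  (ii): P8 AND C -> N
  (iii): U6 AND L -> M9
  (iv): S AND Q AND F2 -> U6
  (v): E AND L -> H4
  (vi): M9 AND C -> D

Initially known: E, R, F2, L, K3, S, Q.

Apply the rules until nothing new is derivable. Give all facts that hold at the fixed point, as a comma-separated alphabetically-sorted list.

C, D, E, F2, H4, K3, L, M9, Q, R, S, U6

Round 1 fires (i), (iv), (v), giving C, U6, H4.
Round 2 fires (iii), giving M9.
Round 3 fires (vi), giving D.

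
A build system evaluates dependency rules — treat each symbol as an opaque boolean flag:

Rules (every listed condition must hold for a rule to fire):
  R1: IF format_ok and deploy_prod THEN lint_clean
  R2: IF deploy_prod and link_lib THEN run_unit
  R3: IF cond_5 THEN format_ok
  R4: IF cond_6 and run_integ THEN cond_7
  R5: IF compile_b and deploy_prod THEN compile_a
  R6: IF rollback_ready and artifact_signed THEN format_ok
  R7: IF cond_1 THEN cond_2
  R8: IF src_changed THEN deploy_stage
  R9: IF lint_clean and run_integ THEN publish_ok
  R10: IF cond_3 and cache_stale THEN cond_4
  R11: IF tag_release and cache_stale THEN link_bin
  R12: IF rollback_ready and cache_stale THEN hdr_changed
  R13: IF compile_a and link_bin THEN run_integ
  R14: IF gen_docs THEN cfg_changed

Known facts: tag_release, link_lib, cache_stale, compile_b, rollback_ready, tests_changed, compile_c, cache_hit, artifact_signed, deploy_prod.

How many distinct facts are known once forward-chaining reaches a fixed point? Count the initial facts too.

18

Round 1 fires R2, R5, R6, R11, R12, giving run_unit, compile_a, format_ok, link_bin, hdr_changed.
Round 2 fires R1, R13, giving lint_clean, run_integ.
Round 3 fires R9, giving publish_ok.
Closure: {artifact_signed, cache_hit, cache_stale, compile_a, compile_b, compile_c, deploy_prod, format_ok, hdr_changed, link_bin, link_lib, lint_clean, publish_ok, rollback_ready, run_integ, run_unit, tag_release, tests_changed} — 18 facts.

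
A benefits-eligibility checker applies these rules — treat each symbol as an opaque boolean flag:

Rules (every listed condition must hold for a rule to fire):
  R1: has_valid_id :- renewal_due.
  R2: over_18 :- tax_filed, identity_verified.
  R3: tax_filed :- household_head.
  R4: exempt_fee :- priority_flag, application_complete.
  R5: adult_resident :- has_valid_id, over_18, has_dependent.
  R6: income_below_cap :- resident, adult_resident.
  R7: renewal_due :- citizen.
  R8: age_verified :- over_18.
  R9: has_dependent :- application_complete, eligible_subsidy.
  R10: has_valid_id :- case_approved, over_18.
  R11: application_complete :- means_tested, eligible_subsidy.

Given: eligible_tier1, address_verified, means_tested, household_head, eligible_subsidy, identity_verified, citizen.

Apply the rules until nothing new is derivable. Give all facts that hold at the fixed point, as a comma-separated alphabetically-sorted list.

[1] R3 [tax_filed :- household_head.]; R7 [renewal_due :- citizen.]; R11 [application_complete :- means_tested, eligible_subsidy.]. ⇒ new: tax_filed, renewal_due, application_complete.
[2] R1 [has_valid_id :- renewal_due.]; R2 [over_18 :- tax_filed, identity_verified.]; R9 [has_dependent :- application_complete, eligible_subsidy.]. ⇒ new: has_valid_id, over_18, has_dependent.
[3] R5 [adult_resident :- has_valid_id, over_18, has_dependent.]; R8 [age_verified :- over_18.]. ⇒ new: adult_resident, age_verified.

address_verified, adult_resident, age_verified, application_complete, citizen, eligible_subsidy, eligible_tier1, has_dependent, has_valid_id, household_head, identity_verified, means_tested, over_18, renewal_due, tax_filed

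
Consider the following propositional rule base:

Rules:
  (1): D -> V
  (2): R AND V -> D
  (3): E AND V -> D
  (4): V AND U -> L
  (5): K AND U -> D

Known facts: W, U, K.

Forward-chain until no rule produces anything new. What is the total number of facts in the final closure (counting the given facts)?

6

Round 1: (5) [K AND U -> D]. Adds D.
Round 2: (1) [D -> V]. Adds V.
Round 3: (4) [V AND U -> L]. Adds L.
Closure: {D, K, L, U, V, W} — 6 facts.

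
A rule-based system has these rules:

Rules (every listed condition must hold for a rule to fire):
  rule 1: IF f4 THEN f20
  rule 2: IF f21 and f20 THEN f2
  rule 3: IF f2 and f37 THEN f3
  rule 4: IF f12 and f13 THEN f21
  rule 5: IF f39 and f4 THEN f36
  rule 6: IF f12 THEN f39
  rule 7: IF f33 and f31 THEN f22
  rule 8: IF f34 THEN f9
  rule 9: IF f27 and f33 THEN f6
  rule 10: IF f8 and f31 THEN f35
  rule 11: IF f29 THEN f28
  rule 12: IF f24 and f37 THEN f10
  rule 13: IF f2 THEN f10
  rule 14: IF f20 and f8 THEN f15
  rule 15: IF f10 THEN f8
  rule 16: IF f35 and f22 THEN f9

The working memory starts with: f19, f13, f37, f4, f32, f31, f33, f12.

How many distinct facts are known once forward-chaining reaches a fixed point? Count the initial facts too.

20

[1] rule 1 [IF f4 THEN f20]; rule 4 [IF f12 and f13 THEN f21]; rule 6 [IF f12 THEN f39]; rule 7 [IF f33 and f31 THEN f22]. ⇒ new: f20, f21, f39, f22.
[2] rule 2 [IF f21 and f20 THEN f2]; rule 5 [IF f39 and f4 THEN f36]. ⇒ new: f2, f36.
[3] rule 3 [IF f2 and f37 THEN f3]; rule 13 [IF f2 THEN f10]. ⇒ new: f3, f10.
[4] rule 15 [IF f10 THEN f8]. ⇒ new: f8.
[5] rule 10 [IF f8 and f31 THEN f35]; rule 14 [IF f20 and f8 THEN f15]. ⇒ new: f35, f15.
[6] rule 16 [IF f35 and f22 THEN f9]. ⇒ new: f9.
Closure: {f10, f12, f13, f15, f19, f2, f20, f21, f22, f3, f31, f32, f33, f35, f36, f37, f39, f4, f8, f9} — 20 facts.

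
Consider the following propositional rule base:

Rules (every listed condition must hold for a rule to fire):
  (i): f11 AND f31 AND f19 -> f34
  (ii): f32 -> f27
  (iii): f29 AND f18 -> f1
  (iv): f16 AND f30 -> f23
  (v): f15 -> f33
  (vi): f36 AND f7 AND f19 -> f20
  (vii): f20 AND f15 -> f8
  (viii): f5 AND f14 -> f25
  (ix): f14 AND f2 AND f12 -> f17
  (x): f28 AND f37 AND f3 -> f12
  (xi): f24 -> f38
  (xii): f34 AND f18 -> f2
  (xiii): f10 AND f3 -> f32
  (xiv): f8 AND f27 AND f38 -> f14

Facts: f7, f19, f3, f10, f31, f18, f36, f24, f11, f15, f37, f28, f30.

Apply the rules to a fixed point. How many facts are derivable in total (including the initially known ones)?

24

Round 1: (i) [f11 AND f31 AND f19 -> f34]; (v) [f15 -> f33]; (vi) [f36 AND f7 AND f19 -> f20]; (x) [f28 AND f37 AND f3 -> f12]; (xi) [f24 -> f38]; (xiii) [f10 AND f3 -> f32]. New: f34, f33, f20, f12, f38, f32.
Round 2: (ii) [f32 -> f27]; (vii) [f20 AND f15 -> f8]; (xii) [f34 AND f18 -> f2]. New: f27, f8, f2.
Round 3: (xiv) [f8 AND f27 AND f38 -> f14]. New: f14.
Round 4: (ix) [f14 AND f2 AND f12 -> f17]. New: f17.
Closure: {f10, f11, f12, f14, f15, f17, f18, f19, f2, f20, f24, f27, f28, f3, f30, f31, f32, f33, f34, f36, f37, f38, f7, f8} — 24 facts.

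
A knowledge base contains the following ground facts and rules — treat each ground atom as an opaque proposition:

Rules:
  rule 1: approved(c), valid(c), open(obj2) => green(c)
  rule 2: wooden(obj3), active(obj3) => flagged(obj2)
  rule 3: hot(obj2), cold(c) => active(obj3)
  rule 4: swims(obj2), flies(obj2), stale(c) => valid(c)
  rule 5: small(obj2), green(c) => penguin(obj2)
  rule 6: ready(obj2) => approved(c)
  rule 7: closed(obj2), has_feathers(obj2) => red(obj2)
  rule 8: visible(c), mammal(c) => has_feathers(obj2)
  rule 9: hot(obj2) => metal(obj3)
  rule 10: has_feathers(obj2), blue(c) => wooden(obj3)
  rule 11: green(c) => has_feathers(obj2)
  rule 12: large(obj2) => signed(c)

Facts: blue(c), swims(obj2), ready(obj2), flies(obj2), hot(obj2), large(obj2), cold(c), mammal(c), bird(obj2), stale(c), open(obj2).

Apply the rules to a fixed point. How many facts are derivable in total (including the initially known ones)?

20

Round 1: rule 3 [hot(obj2), cold(c) => active(obj3)]; rule 4 [swims(obj2), flies(obj2), stale(c) => valid(c)]; rule 6 [ready(obj2) => approved(c)]; rule 9 [hot(obj2) => metal(obj3)]; rule 12 [large(obj2) => signed(c)]. New: active(obj3), valid(c), approved(c), metal(obj3), signed(c).
Round 2: rule 1 [approved(c), valid(c), open(obj2) => green(c)]. New: green(c).
Round 3: rule 11 [green(c) => has_feathers(obj2)]. New: has_feathers(obj2).
Round 4: rule 10 [has_feathers(obj2), blue(c) => wooden(obj3)]. New: wooden(obj3).
Round 5: rule 2 [wooden(obj3), active(obj3) => flagged(obj2)]. New: flagged(obj2).
Closure: {active(obj3), approved(c), bird(obj2), blue(c), cold(c), flagged(obj2), flies(obj2), green(c), has_feathers(obj2), hot(obj2), large(obj2), mammal(c), metal(obj3), open(obj2), ready(obj2), signed(c), stale(c), swims(obj2), valid(c), wooden(obj3)} — 20 facts.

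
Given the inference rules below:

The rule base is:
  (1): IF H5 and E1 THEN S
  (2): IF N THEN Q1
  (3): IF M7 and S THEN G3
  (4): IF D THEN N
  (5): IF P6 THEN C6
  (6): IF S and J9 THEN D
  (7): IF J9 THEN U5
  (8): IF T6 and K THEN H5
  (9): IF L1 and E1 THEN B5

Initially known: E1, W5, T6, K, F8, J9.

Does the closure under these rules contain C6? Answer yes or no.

no

[1] (7) [IF J9 THEN U5]; (8) [IF T6 and K THEN H5]. ⇒ new: U5, H5.
[2] (1) [IF H5 and E1 THEN S]. ⇒ new: S.
[3] (6) [IF S and J9 THEN D]. ⇒ new: D.
[4] (4) [IF D THEN N]. ⇒ new: N.
[5] (2) [IF N THEN Q1]. ⇒ new: Q1.
Fixed point reached. C6 is concluded only by (5); (5) needs P6 (never derived).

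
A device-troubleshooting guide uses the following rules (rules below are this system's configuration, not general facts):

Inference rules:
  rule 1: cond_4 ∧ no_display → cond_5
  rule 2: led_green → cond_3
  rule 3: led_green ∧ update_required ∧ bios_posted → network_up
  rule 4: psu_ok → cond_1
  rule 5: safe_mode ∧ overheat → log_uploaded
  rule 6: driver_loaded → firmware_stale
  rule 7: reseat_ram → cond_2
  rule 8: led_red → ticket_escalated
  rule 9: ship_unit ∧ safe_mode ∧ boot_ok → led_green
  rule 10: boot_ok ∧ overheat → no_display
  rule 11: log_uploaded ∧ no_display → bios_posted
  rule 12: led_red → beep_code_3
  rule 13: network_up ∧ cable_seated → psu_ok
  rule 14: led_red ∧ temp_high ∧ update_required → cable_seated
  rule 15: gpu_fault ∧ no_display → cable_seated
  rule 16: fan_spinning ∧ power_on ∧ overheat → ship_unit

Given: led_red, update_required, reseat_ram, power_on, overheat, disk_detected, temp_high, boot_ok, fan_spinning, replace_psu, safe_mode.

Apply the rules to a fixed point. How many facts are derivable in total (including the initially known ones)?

24

[1] rule 5 [safe_mode ∧ overheat → log_uploaded]; rule 7 [reseat_ram → cond_2]; rule 8 [led_red → ticket_escalated]; rule 10 [boot_ok ∧ overheat → no_display]; rule 12 [led_red → beep_code_3]; rule 14 [led_red ∧ temp_high ∧ update_required → cable_seated]; rule 16 [fan_spinning ∧ power_on ∧ overheat → ship_unit]. ⇒ new: log_uploaded, cond_2, ticket_escalated, no_display, beep_code_3, cable_seated, ship_unit.
[2] rule 9 [ship_unit ∧ safe_mode ∧ boot_ok → led_green]; rule 11 [log_uploaded ∧ no_display → bios_posted]. ⇒ new: led_green, bios_posted.
[3] rule 2 [led_green → cond_3]; rule 3 [led_green ∧ update_required ∧ bios_posted → network_up]. ⇒ new: cond_3, network_up.
[4] rule 13 [network_up ∧ cable_seated → psu_ok]. ⇒ new: psu_ok.
[5] rule 4 [psu_ok → cond_1]. ⇒ new: cond_1.
Closure: {beep_code_3, bios_posted, boot_ok, cable_seated, cond_1, cond_2, cond_3, disk_detected, fan_spinning, led_green, led_red, log_uploaded, network_up, no_display, overheat, power_on, psu_ok, replace_psu, reseat_ram, safe_mode, ship_unit, temp_high, ticket_escalated, update_required} — 24 facts.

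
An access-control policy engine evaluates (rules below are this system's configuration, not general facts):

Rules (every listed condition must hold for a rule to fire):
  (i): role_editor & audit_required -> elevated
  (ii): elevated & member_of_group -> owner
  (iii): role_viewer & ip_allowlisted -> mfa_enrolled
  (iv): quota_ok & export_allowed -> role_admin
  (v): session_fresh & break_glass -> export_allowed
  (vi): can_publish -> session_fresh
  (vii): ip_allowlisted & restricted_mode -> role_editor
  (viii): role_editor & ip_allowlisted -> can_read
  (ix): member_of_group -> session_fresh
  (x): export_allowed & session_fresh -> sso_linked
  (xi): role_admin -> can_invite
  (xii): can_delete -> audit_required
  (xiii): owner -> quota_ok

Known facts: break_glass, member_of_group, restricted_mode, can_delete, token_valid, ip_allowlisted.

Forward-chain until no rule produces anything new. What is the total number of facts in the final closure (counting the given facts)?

17

Round 1: (vii) [ip_allowlisted & restricted_mode -> role_editor]; (ix) [member_of_group -> session_fresh]; (xii) [can_delete -> audit_required]. New: role_editor, session_fresh, audit_required.
Round 2: (i) [role_editor & audit_required -> elevated]; (v) [session_fresh & break_glass -> export_allowed]; (viii) [role_editor & ip_allowlisted -> can_read]. New: elevated, export_allowed, can_read.
Round 3: (ii) [elevated & member_of_group -> owner]; (x) [export_allowed & session_fresh -> sso_linked]. New: owner, sso_linked.
Round 4: (xiii) [owner -> quota_ok]. New: quota_ok.
Round 5: (iv) [quota_ok & export_allowed -> role_admin]. New: role_admin.
Round 6: (xi) [role_admin -> can_invite]. New: can_invite.
Closure: {audit_required, break_glass, can_delete, can_invite, can_read, elevated, export_allowed, ip_allowlisted, member_of_group, owner, quota_ok, restricted_mode, role_admin, role_editor, session_fresh, sso_linked, token_valid} — 17 facts.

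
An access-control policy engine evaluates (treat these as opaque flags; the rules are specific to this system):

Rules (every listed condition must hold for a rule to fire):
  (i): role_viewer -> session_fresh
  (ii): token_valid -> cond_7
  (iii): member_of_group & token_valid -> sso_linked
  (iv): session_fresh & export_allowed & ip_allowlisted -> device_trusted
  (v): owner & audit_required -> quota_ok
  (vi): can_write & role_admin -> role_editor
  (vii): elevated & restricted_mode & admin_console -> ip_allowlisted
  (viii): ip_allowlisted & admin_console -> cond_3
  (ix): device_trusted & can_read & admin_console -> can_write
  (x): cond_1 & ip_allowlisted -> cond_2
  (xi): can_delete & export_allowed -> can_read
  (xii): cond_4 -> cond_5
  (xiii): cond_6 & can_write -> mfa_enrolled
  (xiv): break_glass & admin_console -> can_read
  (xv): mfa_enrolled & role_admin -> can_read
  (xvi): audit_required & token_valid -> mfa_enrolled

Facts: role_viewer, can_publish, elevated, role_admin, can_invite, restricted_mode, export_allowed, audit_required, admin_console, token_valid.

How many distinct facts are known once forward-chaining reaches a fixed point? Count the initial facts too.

Round 1: (i) [role_viewer -> session_fresh]; (ii) [token_valid -> cond_7]; (vii) [elevated & restricted_mode & admin_console -> ip_allowlisted]; (xvi) [audit_required & token_valid -> mfa_enrolled]. Adds session_fresh, cond_7, ip_allowlisted, mfa_enrolled.
Round 2: (iv) [session_fresh & export_allowed & ip_allowlisted -> device_trusted]; (viii) [ip_allowlisted & admin_console -> cond_3]; (xv) [mfa_enrolled & role_admin -> can_read]. Adds device_trusted, cond_3, can_read.
Round 3: (ix) [device_trusted & can_read & admin_console -> can_write]. Adds can_write.
Round 4: (vi) [can_write & role_admin -> role_editor]. Adds role_editor.
Closure: {admin_console, audit_required, can_invite, can_publish, can_read, can_write, cond_3, cond_7, device_trusted, elevated, export_allowed, ip_allowlisted, mfa_enrolled, restricted_mode, role_admin, role_editor, role_viewer, session_fresh, token_valid} — 19 facts.

19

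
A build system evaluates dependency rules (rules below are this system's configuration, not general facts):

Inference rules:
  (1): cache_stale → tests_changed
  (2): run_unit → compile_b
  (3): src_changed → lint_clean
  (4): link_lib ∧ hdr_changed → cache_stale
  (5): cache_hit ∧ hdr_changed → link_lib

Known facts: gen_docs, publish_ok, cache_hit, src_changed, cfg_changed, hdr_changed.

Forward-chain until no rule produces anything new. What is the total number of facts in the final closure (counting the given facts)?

Round 1 — (3), (5), derive lint_clean, link_lib.
Round 2 — (4), derive cache_stale.
Round 3 — (1), derive tests_changed.
Closure: {cache_hit, cache_stale, cfg_changed, gen_docs, hdr_changed, link_lib, lint_clean, publish_ok, src_changed, tests_changed} — 10 facts.

10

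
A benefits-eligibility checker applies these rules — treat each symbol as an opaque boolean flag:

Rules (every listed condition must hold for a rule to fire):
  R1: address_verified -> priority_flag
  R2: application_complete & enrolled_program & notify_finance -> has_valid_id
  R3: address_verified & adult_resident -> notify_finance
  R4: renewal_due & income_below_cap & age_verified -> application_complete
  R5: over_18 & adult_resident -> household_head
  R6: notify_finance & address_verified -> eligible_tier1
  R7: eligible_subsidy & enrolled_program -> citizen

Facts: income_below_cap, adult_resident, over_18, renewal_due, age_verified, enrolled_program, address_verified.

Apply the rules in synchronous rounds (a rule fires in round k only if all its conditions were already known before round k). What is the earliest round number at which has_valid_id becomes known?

Round 1: R1 [address_verified -> priority_flag]; R3 [address_verified & adult_resident -> notify_finance]; R4 [renewal_due & income_below_cap & age_verified -> application_complete]; R5 [over_18 & adult_resident -> household_head]. New: priority_flag, notify_finance, application_complete, household_head.
Round 2: R2 [application_complete & enrolled_program & notify_finance -> has_valid_id]; R6 [notify_finance & address_verified -> eligible_tier1]. New: has_valid_id, eligible_tier1.
has_valid_id first appears in round 2.

2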